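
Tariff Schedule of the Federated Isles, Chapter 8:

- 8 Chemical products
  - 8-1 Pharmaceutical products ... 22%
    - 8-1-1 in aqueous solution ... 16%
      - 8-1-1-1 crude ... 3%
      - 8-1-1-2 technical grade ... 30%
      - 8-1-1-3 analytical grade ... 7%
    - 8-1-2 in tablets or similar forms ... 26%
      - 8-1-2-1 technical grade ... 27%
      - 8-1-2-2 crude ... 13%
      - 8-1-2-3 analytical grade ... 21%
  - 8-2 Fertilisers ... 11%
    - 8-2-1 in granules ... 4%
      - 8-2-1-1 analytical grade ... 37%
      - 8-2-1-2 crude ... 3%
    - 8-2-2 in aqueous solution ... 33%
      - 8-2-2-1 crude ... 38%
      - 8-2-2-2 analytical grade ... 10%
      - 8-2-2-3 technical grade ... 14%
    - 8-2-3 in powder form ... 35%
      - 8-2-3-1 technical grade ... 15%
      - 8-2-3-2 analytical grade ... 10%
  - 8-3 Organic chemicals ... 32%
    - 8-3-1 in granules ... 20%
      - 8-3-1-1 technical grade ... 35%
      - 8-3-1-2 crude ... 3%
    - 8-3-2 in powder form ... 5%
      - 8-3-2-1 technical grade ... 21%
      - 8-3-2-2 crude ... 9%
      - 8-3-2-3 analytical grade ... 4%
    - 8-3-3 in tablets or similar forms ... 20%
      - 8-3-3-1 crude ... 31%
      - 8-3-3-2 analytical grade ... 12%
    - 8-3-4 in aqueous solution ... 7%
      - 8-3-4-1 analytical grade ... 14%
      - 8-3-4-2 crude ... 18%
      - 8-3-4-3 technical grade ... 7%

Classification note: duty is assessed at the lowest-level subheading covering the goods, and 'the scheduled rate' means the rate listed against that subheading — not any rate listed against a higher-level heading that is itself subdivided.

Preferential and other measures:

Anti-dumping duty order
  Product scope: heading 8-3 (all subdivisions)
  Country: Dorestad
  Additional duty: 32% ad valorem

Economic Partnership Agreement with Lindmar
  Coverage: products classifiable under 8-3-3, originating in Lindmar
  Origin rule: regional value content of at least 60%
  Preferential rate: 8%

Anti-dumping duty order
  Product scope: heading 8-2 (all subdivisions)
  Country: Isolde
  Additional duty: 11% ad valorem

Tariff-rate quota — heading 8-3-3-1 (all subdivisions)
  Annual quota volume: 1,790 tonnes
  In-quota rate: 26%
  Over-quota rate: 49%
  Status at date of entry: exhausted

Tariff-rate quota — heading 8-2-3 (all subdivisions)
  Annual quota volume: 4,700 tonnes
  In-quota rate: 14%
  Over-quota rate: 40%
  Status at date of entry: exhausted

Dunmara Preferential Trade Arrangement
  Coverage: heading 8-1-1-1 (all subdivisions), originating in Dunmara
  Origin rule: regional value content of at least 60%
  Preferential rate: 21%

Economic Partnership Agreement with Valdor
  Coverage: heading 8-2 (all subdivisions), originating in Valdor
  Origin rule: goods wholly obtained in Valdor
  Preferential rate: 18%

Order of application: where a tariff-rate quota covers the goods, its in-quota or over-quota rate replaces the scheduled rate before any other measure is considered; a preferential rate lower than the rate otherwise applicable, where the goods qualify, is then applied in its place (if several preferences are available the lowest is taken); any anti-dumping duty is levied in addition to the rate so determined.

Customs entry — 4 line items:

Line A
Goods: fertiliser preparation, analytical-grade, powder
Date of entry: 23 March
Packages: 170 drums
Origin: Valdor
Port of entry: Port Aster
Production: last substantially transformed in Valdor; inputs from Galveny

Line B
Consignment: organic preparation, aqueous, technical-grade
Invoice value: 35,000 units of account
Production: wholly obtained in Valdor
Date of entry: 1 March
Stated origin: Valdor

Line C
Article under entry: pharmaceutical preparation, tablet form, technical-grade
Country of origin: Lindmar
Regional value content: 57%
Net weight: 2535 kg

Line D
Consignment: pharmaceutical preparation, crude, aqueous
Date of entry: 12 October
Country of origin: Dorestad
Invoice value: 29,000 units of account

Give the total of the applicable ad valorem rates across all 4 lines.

Line A: fertiliser → 8-2; powder → 8-2-3; analytical-grade → 8-2-3-2. Scheduled 10%. quota on 8-2-3 exhausted → over-quota 40%; Valdor agreement on 8-2: not wholly obtained. → 40%.
Line B: organic → 8-3; aqueous → 8-3-4; technical-grade → 8-3-4-3. Scheduled 7%. Valdor agreement on 8-2: 8-3-4-3 not covered. → 7%.
Line C: pharmaceutical → 8-1; tablet form → 8-1-2; technical-grade → 8-1-2-1. Scheduled 27%. Lindmar agreement on 8-3-3: 8-1-2-1 not covered. → 27%.
Line D: pharmaceutical → 8-1; aqueous → 8-1-1; crude → 8-1-1-1. Scheduled 3%. No special measure applies. → 3%.
Sum: 40% + 7% + 27% + 3% = 77%.

77%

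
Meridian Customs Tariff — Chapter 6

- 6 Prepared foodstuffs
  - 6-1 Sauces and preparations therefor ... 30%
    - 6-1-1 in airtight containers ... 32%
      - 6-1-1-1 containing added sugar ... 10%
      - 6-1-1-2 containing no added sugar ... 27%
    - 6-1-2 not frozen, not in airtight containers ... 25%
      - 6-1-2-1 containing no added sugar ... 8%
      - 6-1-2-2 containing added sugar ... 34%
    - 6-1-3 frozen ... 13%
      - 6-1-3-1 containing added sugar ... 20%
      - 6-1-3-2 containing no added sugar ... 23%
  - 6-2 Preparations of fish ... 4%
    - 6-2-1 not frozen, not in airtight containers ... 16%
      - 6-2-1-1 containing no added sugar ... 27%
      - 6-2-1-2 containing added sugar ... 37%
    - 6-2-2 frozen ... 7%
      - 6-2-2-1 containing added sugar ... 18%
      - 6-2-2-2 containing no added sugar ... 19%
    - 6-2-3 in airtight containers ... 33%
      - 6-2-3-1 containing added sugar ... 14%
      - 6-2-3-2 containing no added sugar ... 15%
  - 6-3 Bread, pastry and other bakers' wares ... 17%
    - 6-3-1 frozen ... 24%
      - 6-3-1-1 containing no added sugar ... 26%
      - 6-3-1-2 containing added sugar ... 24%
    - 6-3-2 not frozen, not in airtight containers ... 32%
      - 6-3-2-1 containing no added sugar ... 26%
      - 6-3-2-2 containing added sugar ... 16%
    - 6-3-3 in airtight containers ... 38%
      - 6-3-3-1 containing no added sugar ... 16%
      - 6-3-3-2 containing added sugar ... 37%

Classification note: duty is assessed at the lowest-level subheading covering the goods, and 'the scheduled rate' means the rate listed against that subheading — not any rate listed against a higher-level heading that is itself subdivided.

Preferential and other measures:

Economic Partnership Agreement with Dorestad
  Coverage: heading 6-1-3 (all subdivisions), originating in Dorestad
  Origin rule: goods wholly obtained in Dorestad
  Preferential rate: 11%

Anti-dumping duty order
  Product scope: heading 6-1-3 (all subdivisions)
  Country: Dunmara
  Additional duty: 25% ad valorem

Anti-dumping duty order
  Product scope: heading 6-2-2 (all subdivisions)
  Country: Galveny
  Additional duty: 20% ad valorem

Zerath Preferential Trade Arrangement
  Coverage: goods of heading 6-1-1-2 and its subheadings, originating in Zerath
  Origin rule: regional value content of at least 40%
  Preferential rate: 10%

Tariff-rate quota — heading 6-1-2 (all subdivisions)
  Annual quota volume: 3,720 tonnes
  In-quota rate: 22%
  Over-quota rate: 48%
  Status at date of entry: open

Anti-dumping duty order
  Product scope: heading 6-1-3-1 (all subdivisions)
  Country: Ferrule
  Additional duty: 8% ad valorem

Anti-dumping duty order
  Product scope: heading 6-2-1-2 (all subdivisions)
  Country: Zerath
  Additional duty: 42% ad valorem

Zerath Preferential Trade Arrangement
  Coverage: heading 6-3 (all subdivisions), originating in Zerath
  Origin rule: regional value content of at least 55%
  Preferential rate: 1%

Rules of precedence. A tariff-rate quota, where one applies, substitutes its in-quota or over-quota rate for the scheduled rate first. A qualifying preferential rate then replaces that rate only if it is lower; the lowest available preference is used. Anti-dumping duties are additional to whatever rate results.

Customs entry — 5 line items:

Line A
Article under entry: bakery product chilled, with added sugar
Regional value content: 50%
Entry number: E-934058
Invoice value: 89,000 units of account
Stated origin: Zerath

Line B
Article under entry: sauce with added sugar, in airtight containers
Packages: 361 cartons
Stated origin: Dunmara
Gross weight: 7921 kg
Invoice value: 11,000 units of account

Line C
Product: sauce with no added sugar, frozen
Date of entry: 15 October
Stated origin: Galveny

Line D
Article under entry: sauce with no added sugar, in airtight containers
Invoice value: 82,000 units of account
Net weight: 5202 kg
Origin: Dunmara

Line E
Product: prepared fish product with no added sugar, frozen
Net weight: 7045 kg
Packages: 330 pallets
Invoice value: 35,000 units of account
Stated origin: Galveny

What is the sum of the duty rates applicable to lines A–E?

Line A: bakery product → 6-3; chilled → 6-3-2; with added sugar → 6-3-2-2. Scheduled 16%. Zerath agreement on 6-1-1-2: 6-3-2-2 not covered; Zerath agreement on 6-3: RVC < 55%. → 16%.
Line B: sauce → 6-1; in airtight containers → 6-1-1; with added sugar → 6-1-1-1. Scheduled 10%. No special measure applies. → 10%.
Line C: sauce → 6-1; frozen → 6-1-3; with no added sugar → 6-1-3-2. Scheduled 23%. No special measure applies. → 23%.
Line D: sauce → 6-1; in airtight containers → 6-1-1; with no added sugar → 6-1-1-2. Scheduled 27%. No special measure applies. → 27%.
Line E: prepared fish product → 6-2; frozen → 6-2-2; with no added sugar → 6-2-2-2. Scheduled 19%. anti-dumping (Galveny, 6-2-2): +20%; total 19% + 20% = 39%. → 39%.
Sum: 16% + 10% + 23% + 27% + 39% = 115%.

115%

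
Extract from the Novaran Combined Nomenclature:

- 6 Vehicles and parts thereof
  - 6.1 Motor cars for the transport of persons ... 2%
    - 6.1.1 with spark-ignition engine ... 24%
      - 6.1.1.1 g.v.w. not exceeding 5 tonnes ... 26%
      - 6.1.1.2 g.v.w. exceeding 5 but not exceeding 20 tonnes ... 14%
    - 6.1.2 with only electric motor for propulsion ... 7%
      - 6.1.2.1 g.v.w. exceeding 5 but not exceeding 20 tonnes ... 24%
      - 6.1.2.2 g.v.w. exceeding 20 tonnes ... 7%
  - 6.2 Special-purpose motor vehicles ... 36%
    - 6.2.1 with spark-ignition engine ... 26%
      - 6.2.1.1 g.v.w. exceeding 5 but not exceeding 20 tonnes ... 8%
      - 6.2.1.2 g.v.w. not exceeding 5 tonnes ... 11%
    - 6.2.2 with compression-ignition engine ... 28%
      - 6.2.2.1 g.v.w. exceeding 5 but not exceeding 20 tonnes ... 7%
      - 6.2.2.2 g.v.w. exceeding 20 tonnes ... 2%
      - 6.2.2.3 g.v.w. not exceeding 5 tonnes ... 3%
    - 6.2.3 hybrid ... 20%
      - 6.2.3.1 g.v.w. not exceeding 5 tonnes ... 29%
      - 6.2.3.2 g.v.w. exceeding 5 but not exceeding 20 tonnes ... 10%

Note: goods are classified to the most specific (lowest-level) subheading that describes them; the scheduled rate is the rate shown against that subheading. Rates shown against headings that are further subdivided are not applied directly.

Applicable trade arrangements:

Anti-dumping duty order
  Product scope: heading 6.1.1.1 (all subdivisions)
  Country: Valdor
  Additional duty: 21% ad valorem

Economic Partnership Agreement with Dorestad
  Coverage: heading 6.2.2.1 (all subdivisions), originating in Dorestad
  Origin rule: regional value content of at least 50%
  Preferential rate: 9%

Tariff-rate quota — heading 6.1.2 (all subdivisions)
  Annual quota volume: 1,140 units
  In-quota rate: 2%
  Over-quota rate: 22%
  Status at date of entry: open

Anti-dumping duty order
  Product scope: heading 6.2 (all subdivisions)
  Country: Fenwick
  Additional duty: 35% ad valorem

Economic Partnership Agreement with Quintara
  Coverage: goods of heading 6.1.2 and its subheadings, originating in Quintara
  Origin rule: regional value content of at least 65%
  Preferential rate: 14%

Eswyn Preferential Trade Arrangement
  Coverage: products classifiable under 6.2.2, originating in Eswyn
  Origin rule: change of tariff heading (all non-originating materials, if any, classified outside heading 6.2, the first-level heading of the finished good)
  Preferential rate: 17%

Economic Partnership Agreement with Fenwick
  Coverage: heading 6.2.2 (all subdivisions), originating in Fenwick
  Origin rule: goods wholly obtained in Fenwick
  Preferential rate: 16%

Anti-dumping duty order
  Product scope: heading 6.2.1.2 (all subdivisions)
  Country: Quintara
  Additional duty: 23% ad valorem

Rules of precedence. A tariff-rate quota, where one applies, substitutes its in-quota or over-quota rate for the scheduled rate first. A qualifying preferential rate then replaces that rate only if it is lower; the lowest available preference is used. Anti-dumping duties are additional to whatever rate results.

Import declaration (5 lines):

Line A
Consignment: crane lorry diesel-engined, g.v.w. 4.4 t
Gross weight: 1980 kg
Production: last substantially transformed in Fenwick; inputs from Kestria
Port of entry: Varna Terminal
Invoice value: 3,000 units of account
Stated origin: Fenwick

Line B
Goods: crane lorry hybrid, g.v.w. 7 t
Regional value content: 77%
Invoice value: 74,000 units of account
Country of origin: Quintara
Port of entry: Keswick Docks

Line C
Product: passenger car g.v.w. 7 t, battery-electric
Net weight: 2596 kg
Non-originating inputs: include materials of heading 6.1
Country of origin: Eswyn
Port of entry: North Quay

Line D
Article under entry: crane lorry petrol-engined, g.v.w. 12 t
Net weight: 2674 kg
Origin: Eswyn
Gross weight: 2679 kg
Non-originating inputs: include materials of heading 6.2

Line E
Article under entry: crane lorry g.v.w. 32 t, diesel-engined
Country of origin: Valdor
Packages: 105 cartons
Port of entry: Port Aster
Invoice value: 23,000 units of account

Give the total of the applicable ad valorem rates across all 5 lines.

60%

Line A: crane lorry → 6.2; diesel-engined → 6.2.2; g.v.w. 4.4 t → 6.2.2.3. Scheduled 3%. Fenwick agreement on 6.2.2: not wholly obtained; anti-dumping (Fenwick, 6.2): +35%; total 3% + 35% = 38%. → 38%.
Line B: crane lorry → 6.2; hybrid → 6.2.3; g.v.w. 7 t → 6.2.3.2. Scheduled 10%. Quintara agreement on 6.1.2: 6.2.3.2 not covered. → 10%.
Line C: passenger car → 6.1; battery-electric → 6.1.2; g.v.w. 7 t → 6.1.2.1. Scheduled 24%. quota on 6.1.2 open → in-quota 2%; Eswyn agreement on 6.2.2: 6.1.2.1 not covered. → 2%.
Line D: crane lorry → 6.2; petrol-engined → 6.2.1; g.v.w. 12 t → 6.2.1.1. Scheduled 8%. Eswyn agreement on 6.2.2: 6.2.1.1 not covered. → 8%.
Line E: crane lorry → 6.2; diesel-engined → 6.2.2; g.v.w. 32 t → 6.2.2.2. Scheduled 2%. No special measure applies. → 2%.
Sum: 38% + 10% + 2% + 8% + 2% = 60%.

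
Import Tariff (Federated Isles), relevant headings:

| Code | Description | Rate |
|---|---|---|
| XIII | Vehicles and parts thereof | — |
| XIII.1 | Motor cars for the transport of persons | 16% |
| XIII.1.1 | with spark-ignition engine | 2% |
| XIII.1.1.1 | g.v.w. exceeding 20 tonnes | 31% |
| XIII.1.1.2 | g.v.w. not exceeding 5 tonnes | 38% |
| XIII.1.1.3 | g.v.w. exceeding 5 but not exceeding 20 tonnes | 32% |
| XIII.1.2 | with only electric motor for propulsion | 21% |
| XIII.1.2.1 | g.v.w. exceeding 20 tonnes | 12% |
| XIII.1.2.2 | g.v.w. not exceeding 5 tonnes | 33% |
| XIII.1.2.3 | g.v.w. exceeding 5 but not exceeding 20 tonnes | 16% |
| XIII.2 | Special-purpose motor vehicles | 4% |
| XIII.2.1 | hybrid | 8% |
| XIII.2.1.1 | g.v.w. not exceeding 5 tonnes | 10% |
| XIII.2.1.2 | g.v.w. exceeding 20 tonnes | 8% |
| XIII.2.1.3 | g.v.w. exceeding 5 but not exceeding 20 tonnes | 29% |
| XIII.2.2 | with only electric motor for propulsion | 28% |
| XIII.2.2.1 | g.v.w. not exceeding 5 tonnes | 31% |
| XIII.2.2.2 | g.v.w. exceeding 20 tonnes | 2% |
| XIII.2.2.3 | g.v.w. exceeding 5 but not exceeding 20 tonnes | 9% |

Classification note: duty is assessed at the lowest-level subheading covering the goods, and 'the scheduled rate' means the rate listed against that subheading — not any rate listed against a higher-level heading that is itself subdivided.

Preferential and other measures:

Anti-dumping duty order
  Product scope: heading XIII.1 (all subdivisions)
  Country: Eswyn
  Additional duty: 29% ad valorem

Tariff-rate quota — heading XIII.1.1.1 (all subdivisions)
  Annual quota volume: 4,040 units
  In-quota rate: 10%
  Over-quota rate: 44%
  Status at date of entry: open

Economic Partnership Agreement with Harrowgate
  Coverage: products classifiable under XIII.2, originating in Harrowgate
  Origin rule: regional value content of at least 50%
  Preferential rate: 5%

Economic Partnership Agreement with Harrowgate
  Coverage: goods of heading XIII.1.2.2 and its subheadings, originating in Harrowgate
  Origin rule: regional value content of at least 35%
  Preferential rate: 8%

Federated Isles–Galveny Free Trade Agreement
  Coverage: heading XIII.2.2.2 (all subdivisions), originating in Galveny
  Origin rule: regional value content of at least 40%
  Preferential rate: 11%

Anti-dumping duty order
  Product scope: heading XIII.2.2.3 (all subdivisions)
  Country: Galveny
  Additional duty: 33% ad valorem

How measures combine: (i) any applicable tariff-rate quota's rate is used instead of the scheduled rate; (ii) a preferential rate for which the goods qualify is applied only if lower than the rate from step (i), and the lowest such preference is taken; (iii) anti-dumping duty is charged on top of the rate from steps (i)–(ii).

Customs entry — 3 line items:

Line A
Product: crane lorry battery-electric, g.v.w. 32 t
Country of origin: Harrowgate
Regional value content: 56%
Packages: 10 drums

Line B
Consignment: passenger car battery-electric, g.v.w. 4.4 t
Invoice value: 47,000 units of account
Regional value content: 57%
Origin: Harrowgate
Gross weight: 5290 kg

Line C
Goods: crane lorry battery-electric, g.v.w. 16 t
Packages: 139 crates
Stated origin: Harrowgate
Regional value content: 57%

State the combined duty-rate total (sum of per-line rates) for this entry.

Line A: crane lorry → XIII.2; battery-electric → XIII.2.2; g.v.w. 32 t → XIII.2.2.2. Scheduled 2%. Harrowgate agreement on XIII.2: RVC ≥ 50% → 5% available; Harrowgate agreement on XIII.1.2.2: XIII.2.2.2 not covered; preference 5% not lower than 2% → no reduction. → 2%.
Line B: passenger car → XIII.1; battery-electric → XIII.1.2; g.v.w. 4.4 t → XIII.1.2.2. Scheduled 33%. Harrowgate agreement on XIII.2: XIII.1.2.2 not covered; Harrowgate agreement on XIII.1.2.2: RVC ≥ 35% → 8% available; preferential 8%. → 8%.
Line C: crane lorry → XIII.2; battery-electric → XIII.2.2; g.v.w. 16 t → XIII.2.2.3. Scheduled 9%. Harrowgate agreement on XIII.2: RVC ≥ 50% → 5% available; Harrowgate agreement on XIII.1.2.2: XIII.2.2.3 not covered; preferential 5%. → 5%.
Sum: 2% + 8% + 5% = 15%.

15%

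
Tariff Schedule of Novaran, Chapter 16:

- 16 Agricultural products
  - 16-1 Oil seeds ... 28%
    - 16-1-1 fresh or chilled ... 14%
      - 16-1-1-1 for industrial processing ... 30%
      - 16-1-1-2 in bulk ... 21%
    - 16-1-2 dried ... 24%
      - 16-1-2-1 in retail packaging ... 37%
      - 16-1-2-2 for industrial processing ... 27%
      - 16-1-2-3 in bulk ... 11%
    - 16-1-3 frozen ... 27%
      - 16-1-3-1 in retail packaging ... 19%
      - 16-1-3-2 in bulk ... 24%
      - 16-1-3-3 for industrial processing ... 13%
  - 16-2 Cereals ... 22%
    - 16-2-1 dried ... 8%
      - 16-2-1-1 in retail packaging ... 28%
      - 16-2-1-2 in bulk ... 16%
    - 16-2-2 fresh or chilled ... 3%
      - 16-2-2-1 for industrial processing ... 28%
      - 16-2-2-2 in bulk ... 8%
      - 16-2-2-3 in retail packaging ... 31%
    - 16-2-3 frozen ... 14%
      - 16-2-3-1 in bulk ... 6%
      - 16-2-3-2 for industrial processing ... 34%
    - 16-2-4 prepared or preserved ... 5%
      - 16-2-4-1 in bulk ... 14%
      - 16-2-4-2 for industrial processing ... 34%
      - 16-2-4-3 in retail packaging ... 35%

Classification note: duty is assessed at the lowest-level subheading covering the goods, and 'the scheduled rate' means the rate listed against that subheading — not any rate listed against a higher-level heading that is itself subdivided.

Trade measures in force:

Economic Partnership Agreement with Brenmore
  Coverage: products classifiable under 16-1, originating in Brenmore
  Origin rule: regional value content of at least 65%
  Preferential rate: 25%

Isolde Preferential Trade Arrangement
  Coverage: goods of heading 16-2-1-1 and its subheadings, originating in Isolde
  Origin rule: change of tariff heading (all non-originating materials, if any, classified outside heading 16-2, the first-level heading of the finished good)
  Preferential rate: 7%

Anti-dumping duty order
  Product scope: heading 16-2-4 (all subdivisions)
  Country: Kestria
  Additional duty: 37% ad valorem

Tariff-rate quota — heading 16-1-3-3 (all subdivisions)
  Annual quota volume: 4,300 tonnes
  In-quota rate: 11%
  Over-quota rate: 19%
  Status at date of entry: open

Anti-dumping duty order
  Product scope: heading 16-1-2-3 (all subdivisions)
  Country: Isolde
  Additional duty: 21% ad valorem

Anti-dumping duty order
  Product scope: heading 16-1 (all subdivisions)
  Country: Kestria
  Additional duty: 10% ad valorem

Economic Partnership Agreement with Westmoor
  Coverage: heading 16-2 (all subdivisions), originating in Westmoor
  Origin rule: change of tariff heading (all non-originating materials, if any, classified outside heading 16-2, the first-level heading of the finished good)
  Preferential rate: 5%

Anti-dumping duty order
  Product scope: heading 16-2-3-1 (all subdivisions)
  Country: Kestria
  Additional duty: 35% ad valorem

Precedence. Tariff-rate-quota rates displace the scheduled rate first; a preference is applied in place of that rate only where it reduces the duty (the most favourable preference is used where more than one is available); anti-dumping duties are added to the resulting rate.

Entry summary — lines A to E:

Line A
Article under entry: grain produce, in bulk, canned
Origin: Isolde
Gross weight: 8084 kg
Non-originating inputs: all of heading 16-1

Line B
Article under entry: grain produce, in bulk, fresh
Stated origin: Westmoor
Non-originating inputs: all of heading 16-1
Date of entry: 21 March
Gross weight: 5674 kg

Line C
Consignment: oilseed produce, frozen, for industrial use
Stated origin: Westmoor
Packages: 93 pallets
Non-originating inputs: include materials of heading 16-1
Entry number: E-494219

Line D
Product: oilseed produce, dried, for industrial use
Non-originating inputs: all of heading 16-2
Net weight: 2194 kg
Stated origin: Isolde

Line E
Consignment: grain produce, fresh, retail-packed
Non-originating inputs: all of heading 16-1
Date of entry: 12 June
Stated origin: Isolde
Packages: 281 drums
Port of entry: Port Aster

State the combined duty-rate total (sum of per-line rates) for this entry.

88%

Line A: grain → 16-2; canned → 16-2-4; in bulk → 16-2-4-1. Scheduled 14%. Isolde agreement on 16-2-1-1: 16-2-4-1 not covered. → 14%.
Line B: grain → 16-2; fresh → 16-2-2; in bulk → 16-2-2-2. Scheduled 8%. Westmoor agreement on 16-2: CTH met → 5% available; preferential 5%. → 5%.
Line C: oilseed → 16-1; frozen → 16-1-3; for industrial use → 16-1-3-3. Scheduled 13%. quota on 16-1-3-3 open → in-quota 11%; Westmoor agreement on 16-2: 16-1-3-3 not covered. → 11%.
Line D: oilseed → 16-1; dried → 16-1-2; for industrial use → 16-1-2-2. Scheduled 27%. Isolde agreement on 16-2-1-1: 16-1-2-2 not covered. → 27%.
Line E: grain → 16-2; fresh → 16-2-2; retail-packed → 16-2-2-3. Scheduled 31%. Isolde agreement on 16-2-1-1: 16-2-2-3 not covered. → 31%.
Sum: 14% + 5% + 11% + 27% + 31% = 88%.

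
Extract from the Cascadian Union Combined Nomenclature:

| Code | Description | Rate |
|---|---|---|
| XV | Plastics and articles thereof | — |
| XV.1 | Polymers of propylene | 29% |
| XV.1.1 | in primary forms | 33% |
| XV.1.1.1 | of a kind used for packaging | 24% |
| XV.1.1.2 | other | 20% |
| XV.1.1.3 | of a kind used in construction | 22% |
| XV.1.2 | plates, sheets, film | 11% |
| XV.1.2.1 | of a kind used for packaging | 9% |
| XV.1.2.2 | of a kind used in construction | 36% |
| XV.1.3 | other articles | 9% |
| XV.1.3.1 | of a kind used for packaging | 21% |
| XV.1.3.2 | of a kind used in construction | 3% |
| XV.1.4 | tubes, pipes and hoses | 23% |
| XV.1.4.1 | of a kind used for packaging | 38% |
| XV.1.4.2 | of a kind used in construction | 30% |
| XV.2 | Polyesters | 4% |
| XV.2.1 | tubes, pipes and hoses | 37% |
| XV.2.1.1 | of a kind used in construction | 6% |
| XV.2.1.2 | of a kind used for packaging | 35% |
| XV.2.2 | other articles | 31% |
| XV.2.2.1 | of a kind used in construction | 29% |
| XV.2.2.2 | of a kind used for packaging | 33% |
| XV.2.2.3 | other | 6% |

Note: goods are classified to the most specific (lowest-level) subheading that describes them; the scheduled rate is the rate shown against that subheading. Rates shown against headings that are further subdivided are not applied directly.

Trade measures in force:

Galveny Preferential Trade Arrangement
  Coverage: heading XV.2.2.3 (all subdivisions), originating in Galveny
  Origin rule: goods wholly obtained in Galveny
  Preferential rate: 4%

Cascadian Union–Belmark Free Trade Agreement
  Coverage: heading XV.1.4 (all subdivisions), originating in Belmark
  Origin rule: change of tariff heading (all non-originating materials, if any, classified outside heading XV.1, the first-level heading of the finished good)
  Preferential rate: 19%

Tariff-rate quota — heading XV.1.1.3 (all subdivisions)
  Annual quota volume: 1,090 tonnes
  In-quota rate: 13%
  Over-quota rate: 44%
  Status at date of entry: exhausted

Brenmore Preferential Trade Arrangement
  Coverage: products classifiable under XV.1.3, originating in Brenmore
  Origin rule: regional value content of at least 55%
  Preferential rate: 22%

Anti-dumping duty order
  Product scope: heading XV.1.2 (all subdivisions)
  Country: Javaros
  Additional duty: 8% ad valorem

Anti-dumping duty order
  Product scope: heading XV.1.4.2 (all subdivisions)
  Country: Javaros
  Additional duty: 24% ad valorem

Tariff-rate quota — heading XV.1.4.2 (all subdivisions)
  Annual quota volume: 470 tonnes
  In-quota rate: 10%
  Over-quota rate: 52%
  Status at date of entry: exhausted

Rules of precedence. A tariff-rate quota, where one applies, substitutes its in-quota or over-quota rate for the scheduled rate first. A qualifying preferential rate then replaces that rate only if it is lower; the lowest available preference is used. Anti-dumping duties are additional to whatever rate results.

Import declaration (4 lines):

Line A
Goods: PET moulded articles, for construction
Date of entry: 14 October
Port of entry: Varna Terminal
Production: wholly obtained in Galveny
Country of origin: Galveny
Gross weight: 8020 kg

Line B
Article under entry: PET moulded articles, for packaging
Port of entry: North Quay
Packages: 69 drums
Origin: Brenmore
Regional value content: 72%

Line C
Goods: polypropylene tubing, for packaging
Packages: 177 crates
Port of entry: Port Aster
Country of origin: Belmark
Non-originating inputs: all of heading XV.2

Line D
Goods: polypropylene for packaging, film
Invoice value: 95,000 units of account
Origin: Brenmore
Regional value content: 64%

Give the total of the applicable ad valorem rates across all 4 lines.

Line A: PET → XV.2; moulded articles → XV.2.2; for construction → XV.2.2.1. Scheduled 29%. Galveny agreement on XV.2.2.3: XV.2.2.1 not covered. → 29%.
Line B: PET → XV.2; moulded articles → XV.2.2; for packaging → XV.2.2.2. Scheduled 33%. Brenmore agreement on XV.1.3: XV.2.2.2 not covered. → 33%.
Line C: polypropylene → XV.1; tubing → XV.1.4; for packaging → XV.1.4.1. Scheduled 38%. Belmark agreement on XV.1.4: CTH met → 19% available; preferential 19%. → 19%.
Line D: polypropylene → XV.1; film → XV.1.2; for packaging → XV.1.2.1. Scheduled 9%. Brenmore agreement on XV.1.3: XV.1.2.1 not covered. → 9%.
Sum: 29% + 33% + 19% + 9% = 90%.

90%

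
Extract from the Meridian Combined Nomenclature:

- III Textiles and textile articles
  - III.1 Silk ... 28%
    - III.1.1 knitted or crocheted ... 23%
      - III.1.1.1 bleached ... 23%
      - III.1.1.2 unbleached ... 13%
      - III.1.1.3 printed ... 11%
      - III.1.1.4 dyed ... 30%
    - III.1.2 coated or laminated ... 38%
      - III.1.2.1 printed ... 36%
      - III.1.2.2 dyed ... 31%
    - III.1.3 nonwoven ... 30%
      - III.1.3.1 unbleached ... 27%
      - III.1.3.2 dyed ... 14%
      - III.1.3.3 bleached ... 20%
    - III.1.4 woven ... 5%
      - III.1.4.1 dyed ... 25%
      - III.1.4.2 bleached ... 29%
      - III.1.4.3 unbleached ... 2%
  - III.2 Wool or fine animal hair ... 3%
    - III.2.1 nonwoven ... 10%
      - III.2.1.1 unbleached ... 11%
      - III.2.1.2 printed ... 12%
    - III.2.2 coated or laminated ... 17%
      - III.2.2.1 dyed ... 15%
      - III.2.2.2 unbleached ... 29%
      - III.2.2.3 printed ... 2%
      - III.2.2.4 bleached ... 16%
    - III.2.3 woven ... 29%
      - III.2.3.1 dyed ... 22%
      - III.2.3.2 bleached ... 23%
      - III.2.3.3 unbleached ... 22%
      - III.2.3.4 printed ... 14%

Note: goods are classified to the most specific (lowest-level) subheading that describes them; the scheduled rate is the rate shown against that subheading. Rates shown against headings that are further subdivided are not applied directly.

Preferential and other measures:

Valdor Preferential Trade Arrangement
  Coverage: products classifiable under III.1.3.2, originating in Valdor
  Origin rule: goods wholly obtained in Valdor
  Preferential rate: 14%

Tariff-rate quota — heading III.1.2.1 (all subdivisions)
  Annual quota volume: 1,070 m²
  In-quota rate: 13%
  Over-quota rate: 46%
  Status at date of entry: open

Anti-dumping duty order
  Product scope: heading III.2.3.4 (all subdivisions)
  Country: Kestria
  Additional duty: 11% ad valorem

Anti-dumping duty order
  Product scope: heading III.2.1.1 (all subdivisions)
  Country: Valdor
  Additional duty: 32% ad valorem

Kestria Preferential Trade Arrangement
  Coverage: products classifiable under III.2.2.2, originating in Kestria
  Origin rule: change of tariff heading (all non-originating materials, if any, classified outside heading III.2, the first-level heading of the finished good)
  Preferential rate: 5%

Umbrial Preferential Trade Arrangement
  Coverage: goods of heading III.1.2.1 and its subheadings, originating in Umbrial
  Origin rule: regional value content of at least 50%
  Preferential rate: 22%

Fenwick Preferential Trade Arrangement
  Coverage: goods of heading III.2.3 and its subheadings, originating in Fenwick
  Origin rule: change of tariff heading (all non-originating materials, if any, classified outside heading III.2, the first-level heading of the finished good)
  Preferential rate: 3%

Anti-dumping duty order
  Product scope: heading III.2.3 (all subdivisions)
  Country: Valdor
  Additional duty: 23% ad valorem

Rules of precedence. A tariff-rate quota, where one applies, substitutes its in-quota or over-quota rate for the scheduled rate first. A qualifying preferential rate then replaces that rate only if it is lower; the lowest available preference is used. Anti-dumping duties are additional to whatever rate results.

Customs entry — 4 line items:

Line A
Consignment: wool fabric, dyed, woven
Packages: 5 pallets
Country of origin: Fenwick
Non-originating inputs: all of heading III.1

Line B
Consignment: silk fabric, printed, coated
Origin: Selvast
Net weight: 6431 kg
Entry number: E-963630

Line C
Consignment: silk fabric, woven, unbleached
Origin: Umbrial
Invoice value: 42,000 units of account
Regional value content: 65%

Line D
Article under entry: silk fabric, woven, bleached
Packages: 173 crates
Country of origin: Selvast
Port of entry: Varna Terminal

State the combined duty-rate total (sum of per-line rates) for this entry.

47%

Line A: wool → III.2; woven → III.2.3; dyed → III.2.3.1. Scheduled 22%. Fenwick agreement on III.2.3: CTH met → 3% available; preferential 3%. → 3%.
Line B: silk → III.1; coated → III.1.2; printed → III.1.2.1. Scheduled 36%. quota on III.1.2.1 open → in-quota 13%. → 13%.
Line C: silk → III.1; woven → III.1.4; unbleached → III.1.4.3. Scheduled 2%. Umbrial agreement on III.1.2.1: III.1.4.3 not covered. → 2%.
Line D: silk → III.1; woven → III.1.4; bleached → III.1.4.2. Scheduled 29%. No special measure applies. → 29%.
Sum: 3% + 13% + 2% + 29% = 47%.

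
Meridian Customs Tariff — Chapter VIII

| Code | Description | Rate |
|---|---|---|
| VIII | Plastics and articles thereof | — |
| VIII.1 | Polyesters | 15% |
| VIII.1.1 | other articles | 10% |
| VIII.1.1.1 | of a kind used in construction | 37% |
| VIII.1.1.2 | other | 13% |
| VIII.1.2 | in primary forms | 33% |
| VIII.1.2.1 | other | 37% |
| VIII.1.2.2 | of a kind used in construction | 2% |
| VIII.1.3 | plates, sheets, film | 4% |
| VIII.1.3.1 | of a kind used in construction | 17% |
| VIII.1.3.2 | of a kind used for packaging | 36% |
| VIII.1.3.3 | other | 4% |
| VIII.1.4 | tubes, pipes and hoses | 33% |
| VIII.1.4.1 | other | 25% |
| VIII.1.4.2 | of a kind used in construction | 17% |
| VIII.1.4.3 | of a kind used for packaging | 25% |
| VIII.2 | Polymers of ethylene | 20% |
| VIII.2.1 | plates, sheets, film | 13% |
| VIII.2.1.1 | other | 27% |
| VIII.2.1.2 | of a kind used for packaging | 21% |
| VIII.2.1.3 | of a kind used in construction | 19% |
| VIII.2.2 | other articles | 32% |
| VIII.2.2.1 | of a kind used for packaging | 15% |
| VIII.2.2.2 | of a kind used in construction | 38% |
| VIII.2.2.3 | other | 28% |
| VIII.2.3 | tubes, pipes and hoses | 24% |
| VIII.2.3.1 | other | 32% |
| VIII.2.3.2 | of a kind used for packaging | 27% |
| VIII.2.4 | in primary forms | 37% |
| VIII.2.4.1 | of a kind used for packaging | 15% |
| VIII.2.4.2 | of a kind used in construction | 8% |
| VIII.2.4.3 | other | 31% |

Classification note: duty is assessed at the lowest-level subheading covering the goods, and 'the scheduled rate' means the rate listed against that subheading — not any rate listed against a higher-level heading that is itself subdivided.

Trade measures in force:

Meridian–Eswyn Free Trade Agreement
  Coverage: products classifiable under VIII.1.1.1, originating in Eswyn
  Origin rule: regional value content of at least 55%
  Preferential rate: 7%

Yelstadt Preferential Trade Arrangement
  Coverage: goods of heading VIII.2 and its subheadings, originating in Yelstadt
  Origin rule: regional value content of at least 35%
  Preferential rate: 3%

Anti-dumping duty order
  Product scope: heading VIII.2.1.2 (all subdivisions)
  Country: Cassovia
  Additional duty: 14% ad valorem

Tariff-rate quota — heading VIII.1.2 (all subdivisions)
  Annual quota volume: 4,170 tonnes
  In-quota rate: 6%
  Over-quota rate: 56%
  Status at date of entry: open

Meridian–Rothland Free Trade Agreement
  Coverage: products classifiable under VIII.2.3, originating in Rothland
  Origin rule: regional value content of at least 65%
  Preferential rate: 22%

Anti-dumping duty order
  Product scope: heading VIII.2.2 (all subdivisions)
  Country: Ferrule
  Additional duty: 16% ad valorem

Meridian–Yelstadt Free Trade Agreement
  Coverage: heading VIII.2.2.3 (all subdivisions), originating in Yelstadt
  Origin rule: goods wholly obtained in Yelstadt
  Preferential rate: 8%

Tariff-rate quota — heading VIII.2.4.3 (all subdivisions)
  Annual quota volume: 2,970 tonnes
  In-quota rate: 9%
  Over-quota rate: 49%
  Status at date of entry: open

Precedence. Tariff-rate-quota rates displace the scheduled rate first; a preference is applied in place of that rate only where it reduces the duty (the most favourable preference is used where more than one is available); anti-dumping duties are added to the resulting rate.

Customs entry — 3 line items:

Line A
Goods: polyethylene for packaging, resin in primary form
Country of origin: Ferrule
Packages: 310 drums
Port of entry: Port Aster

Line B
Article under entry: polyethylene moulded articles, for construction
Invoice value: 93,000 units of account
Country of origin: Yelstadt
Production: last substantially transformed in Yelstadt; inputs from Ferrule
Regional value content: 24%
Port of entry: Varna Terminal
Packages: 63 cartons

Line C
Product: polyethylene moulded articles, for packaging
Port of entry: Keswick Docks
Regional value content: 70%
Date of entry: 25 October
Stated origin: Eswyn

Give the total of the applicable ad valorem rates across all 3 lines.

68%

Line A: polyethylene → VIII.2; resin in primary form → VIII.2.4; for packaging → VIII.2.4.1. Scheduled 15%. No special measure applies. → 15%.
Line B: polyethylene → VIII.2; moulded articles → VIII.2.2; for construction → VIII.2.2.2. Scheduled 38%. Yelstadt agreement on VIII.2: RVC < 35%; Yelstadt agreement on VIII.2.2.3: VIII.2.2.2 not covered. → 38%.
Line C: polyethylene → VIII.2; moulded articles → VIII.2.2; for packaging → VIII.2.2.1. Scheduled 15%. Eswyn agreement on VIII.1.1.1: VIII.2.2.1 not covered. → 15%.
Sum: 15% + 38% + 15% = 68%.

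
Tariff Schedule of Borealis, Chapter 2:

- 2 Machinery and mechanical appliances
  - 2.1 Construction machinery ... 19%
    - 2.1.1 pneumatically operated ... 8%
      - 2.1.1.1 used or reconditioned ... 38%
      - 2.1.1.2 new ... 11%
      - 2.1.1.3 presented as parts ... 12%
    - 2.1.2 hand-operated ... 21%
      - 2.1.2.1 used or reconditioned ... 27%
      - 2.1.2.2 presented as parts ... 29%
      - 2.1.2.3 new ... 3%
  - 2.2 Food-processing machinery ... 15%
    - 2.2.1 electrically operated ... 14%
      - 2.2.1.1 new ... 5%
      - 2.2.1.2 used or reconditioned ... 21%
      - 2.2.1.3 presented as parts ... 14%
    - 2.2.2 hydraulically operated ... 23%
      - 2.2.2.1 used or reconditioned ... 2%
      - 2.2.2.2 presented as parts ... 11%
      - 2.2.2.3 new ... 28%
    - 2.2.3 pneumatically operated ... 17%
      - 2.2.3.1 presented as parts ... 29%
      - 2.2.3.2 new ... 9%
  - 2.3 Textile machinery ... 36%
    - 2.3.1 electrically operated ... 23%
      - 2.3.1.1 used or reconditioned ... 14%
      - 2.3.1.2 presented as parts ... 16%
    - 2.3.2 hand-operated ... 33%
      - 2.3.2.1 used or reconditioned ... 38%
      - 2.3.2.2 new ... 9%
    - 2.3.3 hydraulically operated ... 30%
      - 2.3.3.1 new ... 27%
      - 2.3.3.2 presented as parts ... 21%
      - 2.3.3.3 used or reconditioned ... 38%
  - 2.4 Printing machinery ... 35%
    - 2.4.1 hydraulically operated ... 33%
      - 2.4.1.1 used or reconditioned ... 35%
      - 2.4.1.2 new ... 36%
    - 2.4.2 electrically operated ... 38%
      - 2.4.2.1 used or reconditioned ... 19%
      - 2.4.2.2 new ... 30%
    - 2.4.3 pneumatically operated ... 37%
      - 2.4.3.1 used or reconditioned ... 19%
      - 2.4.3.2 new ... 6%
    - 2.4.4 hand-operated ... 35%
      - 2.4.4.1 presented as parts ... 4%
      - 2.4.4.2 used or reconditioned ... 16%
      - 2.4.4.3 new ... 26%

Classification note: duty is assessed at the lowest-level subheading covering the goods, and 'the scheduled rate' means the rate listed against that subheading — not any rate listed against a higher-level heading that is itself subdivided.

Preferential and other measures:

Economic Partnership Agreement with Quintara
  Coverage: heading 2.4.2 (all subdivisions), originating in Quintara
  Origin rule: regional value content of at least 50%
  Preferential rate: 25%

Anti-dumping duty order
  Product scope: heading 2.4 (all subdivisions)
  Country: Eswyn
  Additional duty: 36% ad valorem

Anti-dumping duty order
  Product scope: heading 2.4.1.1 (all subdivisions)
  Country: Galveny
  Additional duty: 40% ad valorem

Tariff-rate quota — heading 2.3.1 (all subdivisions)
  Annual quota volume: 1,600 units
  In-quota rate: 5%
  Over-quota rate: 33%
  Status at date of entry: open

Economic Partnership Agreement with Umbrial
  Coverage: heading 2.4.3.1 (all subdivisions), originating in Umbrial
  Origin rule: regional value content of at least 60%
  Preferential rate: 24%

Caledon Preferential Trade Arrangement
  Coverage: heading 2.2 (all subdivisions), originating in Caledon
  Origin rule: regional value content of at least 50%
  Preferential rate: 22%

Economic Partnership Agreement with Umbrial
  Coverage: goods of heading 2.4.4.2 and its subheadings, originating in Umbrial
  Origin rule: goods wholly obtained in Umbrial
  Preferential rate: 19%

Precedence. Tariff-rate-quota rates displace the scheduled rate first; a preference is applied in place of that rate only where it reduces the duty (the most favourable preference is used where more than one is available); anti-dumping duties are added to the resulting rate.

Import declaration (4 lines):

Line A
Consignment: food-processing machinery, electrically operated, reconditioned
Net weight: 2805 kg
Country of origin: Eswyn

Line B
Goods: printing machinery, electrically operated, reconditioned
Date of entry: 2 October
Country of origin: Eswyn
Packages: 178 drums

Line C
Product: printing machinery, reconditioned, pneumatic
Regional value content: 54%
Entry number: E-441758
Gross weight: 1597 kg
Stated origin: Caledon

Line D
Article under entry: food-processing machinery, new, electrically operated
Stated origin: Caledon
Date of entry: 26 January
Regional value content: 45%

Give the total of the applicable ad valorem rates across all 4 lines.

Line A: food-processing → 2.2; electrically operated → 2.2.1; reconditioned → 2.2.1.2. Scheduled 21%. No special measure applies. → 21%.
Line B: printing → 2.4; electrically operated → 2.4.2; reconditioned → 2.4.2.1. Scheduled 19%. anti-dumping (Eswyn, 2.4): +36%; total 19% + 36% = 55%. → 55%.
Line C: printing → 2.4; pneumatic → 2.4.3; reconditioned → 2.4.3.1. Scheduled 19%. Caledon agreement on 2.2: 2.4.3.1 not covered. → 19%.
Line D: food-processing → 2.2; electrically operated → 2.2.1; new → 2.2.1.1. Scheduled 5%. Caledon agreement on 2.2: RVC < 50%. → 5%.
Sum: 21% + 55% + 19% + 5% = 100%.

100%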